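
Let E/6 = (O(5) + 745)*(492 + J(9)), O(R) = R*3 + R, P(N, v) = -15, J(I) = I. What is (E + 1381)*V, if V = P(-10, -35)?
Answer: -34514565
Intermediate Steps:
V = -15
O(R) = 4*R (O(R) = 3*R + R = 4*R)
E = 2299590 (E = 6*((4*5 + 745)*(492 + 9)) = 6*((20 + 745)*501) = 6*(765*501) = 6*383265 = 2299590)
(E + 1381)*V = (2299590 + 1381)*(-15) = 2300971*(-15) = -34514565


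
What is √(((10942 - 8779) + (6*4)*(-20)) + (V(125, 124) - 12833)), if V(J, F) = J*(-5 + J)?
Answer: 5*√154 ≈ 62.048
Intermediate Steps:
√(((10942 - 8779) + (6*4)*(-20)) + (V(125, 124) - 12833)) = √(((10942 - 8779) + (6*4)*(-20)) + (125*(-5 + 125) - 12833)) = √((2163 + 24*(-20)) + (125*120 - 12833)) = √((2163 - 480) + (15000 - 12833)) = √(1683 + 2167) = √3850 = 5*√154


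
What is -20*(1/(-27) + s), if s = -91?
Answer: 49160/27 ≈ 1820.7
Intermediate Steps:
-20*(1/(-27) + s) = -20*(1/(-27) - 91) = -20*(-1/27 - 91) = -20*(-2458/27) = 49160/27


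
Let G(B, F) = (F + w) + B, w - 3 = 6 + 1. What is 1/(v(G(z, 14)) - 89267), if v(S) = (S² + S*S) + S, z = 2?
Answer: -1/87889 ≈ -1.1378e-5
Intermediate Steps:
w = 10 (w = 3 + (6 + 1) = 3 + 7 = 10)
G(B, F) = 10 + B + F (G(B, F) = (F + 10) + B = (10 + F) + B = 10 + B + F)
v(S) = S + 2*S² (v(S) = (S² + S²) + S = 2*S² + S = S + 2*S²)
1/(v(G(z, 14)) - 89267) = 1/((10 + 2 + 14)*(1 + 2*(10 + 2 + 14)) - 89267) = 1/(26*(1 + 2*26) - 89267) = 1/(26*(1 + 52) - 89267) = 1/(26*53 - 89267) = 1/(1378 - 89267) = 1/(-87889) = -1/87889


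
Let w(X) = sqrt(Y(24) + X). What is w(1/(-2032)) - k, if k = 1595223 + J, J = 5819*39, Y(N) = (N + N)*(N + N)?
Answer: -1822164 + sqrt(594579329)/508 ≈ -1.8221e+6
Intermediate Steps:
Y(N) = 4*N**2 (Y(N) = (2*N)*(2*N) = 4*N**2)
w(X) = sqrt(2304 + X) (w(X) = sqrt(4*24**2 + X) = sqrt(4*576 + X) = sqrt(2304 + X))
J = 226941
k = 1822164 (k = 1595223 + 226941 = 1822164)
w(1/(-2032)) - k = sqrt(2304 + 1/(-2032)) - 1*1822164 = sqrt(2304 - 1/2032) - 1822164 = sqrt(4681727/2032) - 1822164 = sqrt(594579329)/508 - 1822164 = -1822164 + sqrt(594579329)/508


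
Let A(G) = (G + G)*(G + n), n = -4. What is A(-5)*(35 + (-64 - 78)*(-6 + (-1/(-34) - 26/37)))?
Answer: 55625400/629 ≈ 88435.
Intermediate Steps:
A(G) = 2*G*(-4 + G) (A(G) = (G + G)*(G - 4) = (2*G)*(-4 + G) = 2*G*(-4 + G))
A(-5)*(35 + (-64 - 78)*(-6 + (-1/(-34) - 26/37))) = (2*(-5)*(-4 - 5))*(35 + (-64 - 78)*(-6 + (-1/(-34) - 26/37))) = (2*(-5)*(-9))*(35 - 142*(-6 + (-1*(-1/34) - 26*1/37))) = 90*(35 - 142*(-6 + (1/34 - 26/37))) = 90*(35 - 142*(-6 - 847/1258)) = 90*(35 - 142*(-8395/1258)) = 90*(35 + 596045/629) = 90*(618060/629) = 55625400/629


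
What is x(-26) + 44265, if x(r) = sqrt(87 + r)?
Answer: 44265 + sqrt(61) ≈ 44273.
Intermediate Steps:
x(-26) + 44265 = sqrt(87 - 26) + 44265 = sqrt(61) + 44265 = 44265 + sqrt(61)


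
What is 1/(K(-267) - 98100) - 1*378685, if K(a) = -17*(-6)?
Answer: -37110372631/97998 ≈ -3.7869e+5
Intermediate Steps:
K(a) = 102
1/(K(-267) - 98100) - 1*378685 = 1/(102 - 98100) - 1*378685 = 1/(-97998) - 378685 = -1/97998 - 378685 = -37110372631/97998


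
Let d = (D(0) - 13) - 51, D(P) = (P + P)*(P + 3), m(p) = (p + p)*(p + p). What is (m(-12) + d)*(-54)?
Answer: -27648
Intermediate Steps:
m(p) = 4*p² (m(p) = (2*p)*(2*p) = 4*p²)
D(P) = 2*P*(3 + P) (D(P) = (2*P)*(3 + P) = 2*P*(3 + P))
d = -64 (d = (2*0*(3 + 0) - 13) - 51 = (2*0*3 - 13) - 51 = (0 - 13) - 51 = -13 - 51 = -64)
(m(-12) + d)*(-54) = (4*(-12)² - 64)*(-54) = (4*144 - 64)*(-54) = (576 - 64)*(-54) = 512*(-54) = -27648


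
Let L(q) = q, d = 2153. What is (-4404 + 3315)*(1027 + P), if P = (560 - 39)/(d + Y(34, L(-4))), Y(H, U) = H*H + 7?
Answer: -3709191717/3316 ≈ -1.1186e+6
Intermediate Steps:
Y(H, U) = 7 + H**2 (Y(H, U) = H**2 + 7 = 7 + H**2)
P = 521/3316 (P = (560 - 39)/(2153 + (7 + 34**2)) = 521/(2153 + (7 + 1156)) = 521/(2153 + 1163) = 521/3316 ≈ 0.15712)
(-4404 + 3315)*(1027 + P) = (-4404 + 3315)*(1027 + 521/3316) = -1089*3406053/3316 = -3709191717/3316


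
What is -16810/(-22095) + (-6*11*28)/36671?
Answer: 115121590/162049149 ≈ 0.71041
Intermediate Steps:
-16810/(-22095) + (-6*11*28)/36671 = -16810*(-1/22095) - 66*28*(1/36671) = 3362/4419 - 1848*1/36671 = 3362/4419 - 1848/36671 = 115121590/162049149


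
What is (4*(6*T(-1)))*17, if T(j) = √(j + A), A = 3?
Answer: 408*√2 ≈ 577.00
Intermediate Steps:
T(j) = √(3 + j) (T(j) = √(j + 3) = √(3 + j))
(4*(6*T(-1)))*17 = (4*(6*√(3 - 1)))*17 = (4*(6*√2))*17 = (24*√2)*17 = 408*√2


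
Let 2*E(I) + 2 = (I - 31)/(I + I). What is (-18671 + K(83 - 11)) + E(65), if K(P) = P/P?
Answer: -2427213/130 ≈ -18671.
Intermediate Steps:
K(P) = 1
E(I) = -1 + (-31 + I)/(4*I) (E(I) = -1 + ((I - 31)/(I + I))/2 = -1 + ((-31 + I)/((2*I)))/2 = -1 + ((-31 + I)*(1/(2*I)))/2 = -1 + ((-31 + I)/(2*I))/2 = -1 + (-31 + I)/(4*I))
(-18671 + K(83 - 11)) + E(65) = (-18671 + 1) + (1/4)*(-31 - 3*65)/65 = -18670 + (1/4)*(1/65)*(-31 - 195) = -18670 + (1/4)*(1/65)*(-226) = -18670 - 113/130 = -2427213/130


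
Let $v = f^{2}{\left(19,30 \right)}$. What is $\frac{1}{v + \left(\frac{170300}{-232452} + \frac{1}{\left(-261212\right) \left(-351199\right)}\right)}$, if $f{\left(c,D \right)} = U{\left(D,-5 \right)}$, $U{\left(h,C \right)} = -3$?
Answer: $\frac{5331135130334244}{44074496658087209} \approx 0.12096$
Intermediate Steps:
$f{\left(c,D \right)} = -3$
$v = 9$ ($v = \left(-3\right)^{2} = 9$)
$\frac{1}{v + \left(\frac{170300}{-232452} + \frac{1}{\left(-261212\right) \left(-351199\right)}\right)} = \frac{1}{9 + \left(\frac{170300}{-232452} + \frac{1}{\left(-261212\right) \left(-351199\right)}\right)} = \frac{1}{9 + \left(170300 \left(- \frac{1}{232452}\right) - - \frac{1}{91737393188}\right)} = \frac{1}{9 + \left(- \frac{42575}{58113} + \frac{1}{91737393188}\right)} = \frac{1}{9 - \frac{3905719514920987}{5331135130334244}} = \frac{1}{\frac{44074496658087209}{5331135130334244}} = \frac{5331135130334244}{44074496658087209}$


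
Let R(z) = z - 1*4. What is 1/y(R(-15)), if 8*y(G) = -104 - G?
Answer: -8/85 ≈ -0.094118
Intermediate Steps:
R(z) = -4 + z (R(z) = z - 4 = -4 + z)
y(G) = -13 - G/8 (y(G) = (-104 - G)/8 = -13 - G/8)
1/y(R(-15)) = 1/(-13 - (-4 - 15)/8) = 1/(-13 - 1/8*(-19)) = 1/(-13 + 19/8) = 1/(-85/8) = -8/85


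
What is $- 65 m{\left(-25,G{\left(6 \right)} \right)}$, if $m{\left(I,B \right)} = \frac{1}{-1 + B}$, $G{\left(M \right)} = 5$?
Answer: $- \frac{65}{4} \approx -16.25$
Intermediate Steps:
$- 65 m{\left(-25,G{\left(6 \right)} \right)} = - \frac{65}{-1 + 5} = - \frac{65}{4}$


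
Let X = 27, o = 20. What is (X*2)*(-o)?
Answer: -1080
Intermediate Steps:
(X*2)*(-o) = (27*2)*(-1*20) = 54*(-20) = -1080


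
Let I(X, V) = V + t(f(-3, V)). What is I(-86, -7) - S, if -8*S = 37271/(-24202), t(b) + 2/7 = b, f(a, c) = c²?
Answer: 56274975/1355312 ≈ 41.522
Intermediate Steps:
t(b) = -2/7 + b
S = 37271/193616 (S = -37271/(8*(-24202)) = -37271*(-1)/(8*24202) = -⅛*(-37271/24202) = 37271/193616 ≈ 0.19250)
I(X, V) = -2/7 + V + V² (I(X, V) = V + (-2/7 + V²) = -2/7 + V + V²)
I(-86, -7) - S = (-2/7 - 7 + (-7)²) - 1*37271/193616 = (-2/7 - 7 + 49) - 37271/193616 = 292/7 - 37271/193616 = 56274975/1355312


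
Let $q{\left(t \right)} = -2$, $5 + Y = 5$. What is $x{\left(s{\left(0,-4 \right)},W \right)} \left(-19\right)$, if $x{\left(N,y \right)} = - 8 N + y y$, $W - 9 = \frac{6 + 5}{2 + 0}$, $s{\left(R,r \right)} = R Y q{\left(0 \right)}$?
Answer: $- \frac{15979}{4} \approx -3994.8$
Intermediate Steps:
$Y = 0$ ($Y = -5 + 5 = 0$)
$s{\left(R,r \right)} = 0$ ($s{\left(R,r \right)} = R 0 \left(-2\right) = 0 \left(-2\right) = 0$)
$W = \frac{29}{2}$ ($W = 9 + \frac{6 + 5}{2 + 0} = 9 + \frac{11}{2} = \frac{29}{2} \approx 14.5$)
$x{\left(N,y \right)} = y^{2} - 8 N$ ($x{\left(N,y \right)} = - 8 N + y^{2} = y^{2} - 8 N$)
$x{\left(s{\left(0,-4 \right)},W \right)} \left(-19\right) = \left(\left(\frac{29}{2}\right)^{2} - 0\right) \left(-19\right) = \left(\frac{841}{4} + 0\right) \left(-19\right) = \frac{841}{4} \left(-19\right) = - \frac{15979}{4}$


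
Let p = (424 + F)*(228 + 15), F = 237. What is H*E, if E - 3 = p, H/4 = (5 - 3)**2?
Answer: 2570016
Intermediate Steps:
p = 160623 (p = (424 + 237)*(228 + 15) = 661*243 = 160623)
H = 16 (H = 4*(5 - 3)**2 = 4*2**2 = 4*4 = 16)
E = 160626 (E = 3 + 160623 = 160626)
H*E = 16*160626 = 2570016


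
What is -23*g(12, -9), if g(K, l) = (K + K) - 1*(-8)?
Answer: -736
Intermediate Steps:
g(K, l) = 8 + 2*K (g(K, l) = 2*K + 8 = 8 + 2*K)
-23*g(12, -9) = -23*(8 + 2*12) = -23*(8 + 24) = -23*32 = -736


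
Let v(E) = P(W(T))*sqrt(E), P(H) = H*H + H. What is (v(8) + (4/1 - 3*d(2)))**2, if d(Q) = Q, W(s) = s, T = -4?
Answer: 1156 - 96*sqrt(2) ≈ 1020.2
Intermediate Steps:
P(H) = H + H**2 (P(H) = H**2 + H = H + H**2)
v(E) = 12*sqrt(E) (v(E) = (-4*(1 - 4))*sqrt(E) = (-4*(-3))*sqrt(E) = 12*sqrt(E))
(v(8) + (4/1 - 3*d(2)))**2 = (12*sqrt(8) + (4/1 - 3*2))**2 = (12*(2*sqrt(2)) + (4*1 - 6))**2 = (24*sqrt(2) + (4 - 6))**2 = (24*sqrt(2) - 2)**2 = (-2 + 24*sqrt(2))**2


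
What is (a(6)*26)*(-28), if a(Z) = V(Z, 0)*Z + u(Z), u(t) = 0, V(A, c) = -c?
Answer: 0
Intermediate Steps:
a(Z) = 0 (a(Z) = (-1*0)*Z + 0 = 0*Z + 0 = 0 + 0 = 0)
(a(6)*26)*(-28) = (0*26)*(-28) = 0*(-28) = 0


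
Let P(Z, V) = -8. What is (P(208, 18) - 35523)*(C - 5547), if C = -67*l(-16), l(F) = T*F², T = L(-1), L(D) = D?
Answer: -412337255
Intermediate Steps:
T = -1
l(F) = -F²
C = 17152 (C = -(-67)*(-16)² = -(-67)*256 = -67*(-256) = 17152)
(P(208, 18) - 35523)*(C - 5547) = (-8 - 35523)*(17152 - 5547) = -35531*11605 = -412337255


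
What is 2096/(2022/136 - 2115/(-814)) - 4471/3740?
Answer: 12634826339/106345140 ≈ 118.81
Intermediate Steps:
2096/(2022/136 - 2115/(-814)) - 4471/3740 = 2096/(2022*(1/136) - 2115*(-1/814)) - 4471*1/3740 = 2096/(1011/68 + 2115/814) - 263/220 = 2096/(483387/27676) - 263/220 = 2096*(27676/483387) - 263/220 = 58008896/483387 - 263/220 = 12634826339/106345140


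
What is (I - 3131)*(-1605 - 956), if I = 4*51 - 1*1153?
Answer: 10448880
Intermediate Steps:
I = -949 (I = 204 - 1153 = -949)
(I - 3131)*(-1605 - 956) = (-949 - 3131)*(-1605 - 956) = -4080*(-2561) = 10448880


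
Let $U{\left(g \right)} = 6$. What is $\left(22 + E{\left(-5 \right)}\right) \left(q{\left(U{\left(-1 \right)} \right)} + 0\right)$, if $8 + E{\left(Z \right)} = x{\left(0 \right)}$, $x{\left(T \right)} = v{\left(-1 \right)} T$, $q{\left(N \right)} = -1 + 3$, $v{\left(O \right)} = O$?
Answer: $28$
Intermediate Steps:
$q{\left(N \right)} = 2$
$x{\left(T \right)} = - T$
$E{\left(Z \right)} = -8$ ($E{\left(Z \right)} = -8 - 0 = -8 + 0 = -8$)
$\left(22 + E{\left(-5 \right)}\right) \left(q{\left(U{\left(-1 \right)} \right)} + 0\right) = \left(22 - 8\right) \left(2 + 0\right) = 14 \cdot 2 = 28$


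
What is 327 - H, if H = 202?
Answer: 125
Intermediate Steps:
327 - H = 327 - 1*202 = 327 - 202 = 125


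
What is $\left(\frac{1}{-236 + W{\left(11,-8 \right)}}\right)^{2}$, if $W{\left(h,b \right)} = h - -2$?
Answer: $\frac{1}{49729} \approx 2.0109 \cdot 10^{-5}$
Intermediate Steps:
$W{\left(h,b \right)} = 2 + h$ ($W{\left(h,b \right)} = h + 2 = 2 + h$)
$\left(\frac{1}{-236 + W{\left(11,-8 \right)}}\right)^{2} = \left(\frac{1}{-236 + \left(2 + 11\right)}\right)^{2} = \left(\frac{1}{-236 + 13}\right)^{2} = \left(\frac{1}{-223}\right)^{2} = \left(- \frac{1}{223}\right)^{2} = \frac{1}{49729}$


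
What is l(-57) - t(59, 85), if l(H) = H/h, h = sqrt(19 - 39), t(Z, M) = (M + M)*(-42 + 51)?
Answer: -1530 + 57*I*sqrt(5)/10 ≈ -1530.0 + 12.746*I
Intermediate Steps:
t(Z, M) = 18*M (t(Z, M) = (2*M)*9 = 18*M)
h = 2*I*sqrt(5) (h = sqrt(-20) = 2*I*sqrt(5) ≈ 4.4721*I)
l(H) = -I*H*sqrt(5)/10 (l(H) = H/((2*I*sqrt(5))) = H*(-I*sqrt(5)/10) = -I*H*sqrt(5)/10)
l(-57) - t(59, 85) = -1/10*I*(-57)*sqrt(5) - 18*85 = 57*I*sqrt(5)/10 - 1*1530 = 57*I*sqrt(5)/10 - 1530 = -1530 + 57*I*sqrt(5)/10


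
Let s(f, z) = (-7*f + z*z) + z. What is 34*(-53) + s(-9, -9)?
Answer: -1667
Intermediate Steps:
s(f, z) = z + z**2 - 7*f (s(f, z) = (-7*f + z**2) + z = (z**2 - 7*f) + z = z + z**2 - 7*f)
34*(-53) + s(-9, -9) = 34*(-53) + (-9 + (-9)**2 - 7*(-9)) = -1802 + (-9 + 81 + 63) = -1802 + 135 = -1667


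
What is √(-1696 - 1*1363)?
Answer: I*√3059 ≈ 55.308*I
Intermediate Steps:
√(-1696 - 1*1363) = √(-1696 - 1363) = √(-3059) = I*√3059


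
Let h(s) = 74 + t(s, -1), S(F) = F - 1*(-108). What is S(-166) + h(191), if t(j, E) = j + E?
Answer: 206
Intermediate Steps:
t(j, E) = E + j
S(F) = 108 + F (S(F) = F + 108 = 108 + F)
h(s) = 73 + s (h(s) = 74 + (-1 + s) = 73 + s)
S(-166) + h(191) = (108 - 166) + (73 + 191) = -58 + 264 = 206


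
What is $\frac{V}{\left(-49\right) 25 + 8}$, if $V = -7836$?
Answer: $\frac{7836}{1217} \approx 6.4388$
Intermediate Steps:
$\frac{V}{\left(-49\right) 25 + 8} = - \frac{7836}{\left(-49\right) 25 + 8} = - \frac{7836}{-1225 + 8} = - \frac{7836}{-1217} = \left(-7836\right) \left(- \frac{1}{1217}\right) = \frac{7836}{1217}$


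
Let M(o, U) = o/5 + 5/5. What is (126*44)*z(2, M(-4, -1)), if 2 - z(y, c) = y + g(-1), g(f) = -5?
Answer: 27720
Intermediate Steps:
M(o, U) = 1 + o/5 (M(o, U) = o*(⅕) + 5*(⅕) = o/5 + 1 = 1 + o/5)
z(y, c) = 7 - y (z(y, c) = 2 - (y - 5) = 2 - (-5 + y) = 2 + (5 - y) = 7 - y)
(126*44)*z(2, M(-4, -1)) = (126*44)*(7 - 1*2) = 5544*(7 - 2) = 5544*5 = 27720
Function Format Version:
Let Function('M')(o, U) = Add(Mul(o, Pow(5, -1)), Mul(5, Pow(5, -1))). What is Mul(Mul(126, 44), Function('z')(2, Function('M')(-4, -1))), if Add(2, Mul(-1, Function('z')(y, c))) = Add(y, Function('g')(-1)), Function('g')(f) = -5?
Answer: 27720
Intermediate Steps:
Function('M')(o, U) = Add(1, Mul(Rational(1, 5), o)) (Function('M')(o, U) = Add(Mul(o, Rational(1, 5)), Mul(5, Rational(1, 5))) = Add(Mul(Rational(1, 5), o), 1) = Add(1, Mul(Rational(1, 5), o)))
Function('z')(y, c) = Add(7, Mul(-1, y)) (Function('z')(y, c) = Add(2, Mul(-1, Add(y, -5))) = Add(2, Mul(-1, Add(-5, y))) = Add(2, Add(5, Mul(-1, y))) = Add(7, Mul(-1, y)))
Mul(Mul(126, 44), Function('z')(2, Function('M')(-4, -1))) = Mul(Mul(126, 44), Add(7, Mul(-1, 2))) = Mul(5544, Add(7, -2)) = Mul(5544, 5) = 27720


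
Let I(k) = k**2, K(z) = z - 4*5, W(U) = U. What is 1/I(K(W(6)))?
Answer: 1/196 ≈ 0.0051020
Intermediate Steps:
K(z) = -20 + z (K(z) = z - 20 = -20 + z)
1/I(K(W(6))) = 1/((-20 + 6)**2) = 1/((-14)**2) = 1/196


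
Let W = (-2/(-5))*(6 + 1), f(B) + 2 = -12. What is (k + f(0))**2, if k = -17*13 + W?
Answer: 1347921/25 ≈ 53917.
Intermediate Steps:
f(B) = -14 (f(B) = -2 - 12 = -14)
W = 14/5 (W = -2*(-1/5)*7 = (2/5)*7 = 14/5 ≈ 2.8000)
k = -1091/5 (k = -17*13 + 14/5 = -221 + 14/5 = -1091/5 ≈ -218.20)
(k + f(0))**2 = (-1091/5 - 14)**2 = (-1161/5)**2 = 1347921/25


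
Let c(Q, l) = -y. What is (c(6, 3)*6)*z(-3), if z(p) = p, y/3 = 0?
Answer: 0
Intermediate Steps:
y = 0 (y = 3*0 = 0)
c(Q, l) = 0 (c(Q, l) = -1*0 = 0)
(c(6, 3)*6)*z(-3) = (0*6)*(-3) = 0*(-3) = 0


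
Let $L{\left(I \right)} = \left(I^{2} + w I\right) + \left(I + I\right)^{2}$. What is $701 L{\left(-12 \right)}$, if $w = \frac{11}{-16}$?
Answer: $\frac{2042013}{4} \approx 5.105 \cdot 10^{5}$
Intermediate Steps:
$w = - \frac{11}{16}$ ($w = 11 \left(- \frac{1}{16}\right) = - \frac{11}{16} \approx -0.6875$)
$L{\left(I \right)} = 5 I^{2} - \frac{11 I}{16}$ ($L{\left(I \right)} = \left(I^{2} - \frac{11 I}{16}\right) + \left(I + I\right)^{2} = \left(I^{2} - \frac{11 I}{16}\right) + \left(2 I\right)^{2} = \left(I^{2} - \frac{11 I}{16}\right) + 4 I^{2} = 5 I^{2} - \frac{11 I}{16}$)
$701 L{\left(-12 \right)} = 701 \cdot \frac{1}{16} \left(-12\right) \left(-11 + 80 \left(-12\right)\right) = 701 \cdot \frac{1}{16} \left(-12\right) \left(-11 - 960\right) = 701 \cdot \frac{1}{16} \left(-12\right) \left(-971\right) = 701 \cdot \frac{2913}{4} = \frac{2042013}{4}$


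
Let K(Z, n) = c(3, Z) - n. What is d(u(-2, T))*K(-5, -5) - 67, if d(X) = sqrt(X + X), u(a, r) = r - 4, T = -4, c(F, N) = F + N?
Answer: -67 + 12*I ≈ -67.0 + 12.0*I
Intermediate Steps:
u(a, r) = -4 + r
K(Z, n) = 3 + Z - n (K(Z, n) = (3 + Z) - n = 3 + Z - n)
d(X) = sqrt(2)*sqrt(X) (d(X) = sqrt(2*X) = sqrt(2)*sqrt(X))
d(u(-2, T))*K(-5, -5) - 67 = (sqrt(2)*sqrt(-4 - 4))*(3 - 5 - 1*(-5)) - 67 = (sqrt(2)*sqrt(-8))*(3 - 5 + 5) - 67 = (sqrt(2)*(2*I*sqrt(2)))*3 - 67 = (4*I)*3 - 67 = 12*I - 67 = -67 + 12*I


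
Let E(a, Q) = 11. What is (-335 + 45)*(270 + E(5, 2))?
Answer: -81490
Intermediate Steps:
(-335 + 45)*(270 + E(5, 2)) = (-335 + 45)*(270 + 11) = -290*281 = -81490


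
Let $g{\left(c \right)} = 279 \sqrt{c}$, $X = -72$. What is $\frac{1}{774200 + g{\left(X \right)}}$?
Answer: $\frac{96775}{74923905569} - \frac{837 i \sqrt{2}}{299695622276} \approx 1.2916 \cdot 10^{-6} - 3.9497 \cdot 10^{-9} i$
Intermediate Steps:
$\frac{1}{774200 + g{\left(X \right)}} = \frac{1}{774200 + 279 \sqrt{-72}} = \frac{1}{774200 + 279 \cdot 6 i \sqrt{2}} = \frac{1}{774200 + 1674 i \sqrt{2}}$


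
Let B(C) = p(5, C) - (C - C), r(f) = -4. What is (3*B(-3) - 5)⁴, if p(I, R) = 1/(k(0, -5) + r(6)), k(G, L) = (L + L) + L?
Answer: 92236816/130321 ≈ 707.77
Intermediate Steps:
k(G, L) = 3*L (k(G, L) = 2*L + L = 3*L)
p(I, R) = -1/19 (p(I, R) = 1/(3*(-5) - 4) = 1/(-15 - 4) = 1/(-19) = -1/19)
B(C) = -1/19 (B(C) = -1/19 - (C - C) = -1/19 - 1*0 = -1/19 + 0 = -1/19)
(3*B(-3) - 5)⁴ = (3*(-1/19) - 5)⁴ = (-3/19 - 5)⁴ = (-98/19)⁴ = 92236816/130321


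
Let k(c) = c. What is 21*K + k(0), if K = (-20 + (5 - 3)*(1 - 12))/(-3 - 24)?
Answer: 98/3 ≈ 32.667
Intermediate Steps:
K = 14/9 (K = (-20 + 2*(-11))/(-27) = (-20 - 22)*(-1/27) = -42*(-1/27) = 14/9 ≈ 1.5556)
21*K + k(0) = 21*(14/9) + 0 = 98/3 + 0 = 98/3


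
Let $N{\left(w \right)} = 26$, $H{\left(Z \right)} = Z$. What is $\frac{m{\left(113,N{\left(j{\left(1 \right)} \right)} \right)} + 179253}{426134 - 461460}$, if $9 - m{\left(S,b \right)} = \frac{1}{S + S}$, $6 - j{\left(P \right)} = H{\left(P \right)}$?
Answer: $- \frac{40513211}{7983676} \approx -5.0745$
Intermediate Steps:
$j{\left(P \right)} = 6 - P$
$m{\left(S,b \right)} = 9 - \frac{1}{2 S}$ ($m{\left(S,b \right)} = 9 - \frac{1}{S + S} = 9 - \frac{1}{2 S}$)
$\frac{m{\left(113,N{\left(j{\left(1 \right)} \right)} \right)} + 179253}{426134 - 461460} = \frac{\left(9 - \frac{1}{2 \cdot 113}\right) + 179253}{426134 - 461460} = \frac{\left(9 - \frac{1}{226}\right) + 179253}{-35326} = \left(\left(9 - \frac{1}{226}\right) + 179253\right) \left(- \frac{1}{35326}\right) = \left(\frac{2033}{226} + 179253\right) \left(- \frac{1}{35326}\right) = \frac{40513211}{226} \left(- \frac{1}{35326}\right) = - \frac{40513211}{7983676}$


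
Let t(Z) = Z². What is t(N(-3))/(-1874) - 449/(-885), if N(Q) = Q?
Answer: 833461/1658490 ≈ 0.50254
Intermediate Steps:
t(N(-3))/(-1874) - 449/(-885) = (-3)²/(-1874) - 449/(-885) = 9*(-1/1874) - 449*(-1/885) = -9/1874 + 449/885 = 833461/1658490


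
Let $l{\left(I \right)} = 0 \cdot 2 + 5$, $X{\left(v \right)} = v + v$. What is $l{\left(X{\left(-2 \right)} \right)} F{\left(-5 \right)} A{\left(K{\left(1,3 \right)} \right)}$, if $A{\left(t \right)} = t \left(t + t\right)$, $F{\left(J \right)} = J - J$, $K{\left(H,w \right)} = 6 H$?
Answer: $0$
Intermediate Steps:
$X{\left(v \right)} = 2 v$
$l{\left(I \right)} = 5$ ($l{\left(I \right)} = 0 + 5 = 5$)
$F{\left(J \right)} = 0$
$A{\left(t \right)} = 2 t^{2}$ ($A{\left(t \right)} = t 2 t = 2 t^{2}$)
$l{\left(X{\left(-2 \right)} \right)} F{\left(-5 \right)} A{\left(K{\left(1,3 \right)} \right)} = 5 \cdot 0 \cdot 2 \left(6 \cdot 1\right)^{2} = 0 \cdot 2 \cdot 6^{2} = 0 \cdot 2 \cdot 36 = 0 \cdot 72 = 0$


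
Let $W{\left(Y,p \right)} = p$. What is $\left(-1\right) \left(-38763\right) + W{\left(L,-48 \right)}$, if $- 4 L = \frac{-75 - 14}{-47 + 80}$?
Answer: $38715$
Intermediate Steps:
$L = \frac{89}{132}$ ($L = - \frac{\left(-75 - 14\right) \frac{1}{-47 + 80}}{4} = - \frac{\left(-89\right) \frac{1}{33}}{4} = \left(- \frac{1}{4}\right) \left(- \frac{89}{33}\right) = \frac{89}{132} \approx 0.67424$)
$\left(-1\right) \left(-38763\right) + W{\left(L,-48 \right)} = \left(-1\right) \left(-38763\right) - 48 = 38763 - 48 = 38715$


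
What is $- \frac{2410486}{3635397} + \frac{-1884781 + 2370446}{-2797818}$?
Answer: $- \frac{2836562067851}{3390393054582} \approx -0.83665$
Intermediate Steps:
$- \frac{2410486}{3635397} + \frac{-1884781 + 2370446}{-2797818} = \left(-2410486\right) \frac{1}{3635397} + 485665 \left(- \frac{1}{2797818}\right) = - \frac{2410486}{3635397} - \frac{485665}{2797818} = - \frac{2836562067851}{3390393054582}$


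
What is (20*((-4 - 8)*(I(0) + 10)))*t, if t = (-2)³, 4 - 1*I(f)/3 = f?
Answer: 42240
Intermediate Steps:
I(f) = 12 - 3*f
t = -8
(20*((-4 - 8)*(I(0) + 10)))*t = (20*((-4 - 8)*((12 - 3*0) + 10)))*(-8) = (20*(-12*((12 + 0) + 10)))*(-8) = (20*(-12*(12 + 10)))*(-8) = (20*(-12*22))*(-8) = (20*(-264))*(-8) = -5280*(-8) = 42240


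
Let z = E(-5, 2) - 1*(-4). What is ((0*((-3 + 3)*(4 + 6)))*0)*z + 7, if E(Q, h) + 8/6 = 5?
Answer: 7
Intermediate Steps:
E(Q, h) = 11/3 (E(Q, h) = -4/3 + 5 = 11/3)
z = 23/3 (z = 11/3 - 1*(-4) = 11/3 + 4 = 23/3 ≈ 7.6667)
((0*((-3 + 3)*(4 + 6)))*0)*z + 7 = ((0*((-3 + 3)*(4 + 6)))*0)*(23/3) + 7 = ((0*(0*10))*0)*(23/3) + 7 = ((0*0)*0)*(23/3) + 7 = (0*0)*(23/3) + 7 = 0*(23/3) + 7 = 0 + 7 = 7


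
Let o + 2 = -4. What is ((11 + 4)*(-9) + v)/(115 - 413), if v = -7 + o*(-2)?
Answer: 65/149 ≈ 0.43624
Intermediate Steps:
o = -6 (o = -2 - 4 = -6)
v = 5 (v = -7 - 6*(-2) = -7 + 12 = 5)
((11 + 4)*(-9) + v)/(115 - 413) = ((11 + 4)*(-9) + 5)/(115 - 413) = (15*(-9) + 5)/(-298) = (-135 + 5)*(-1/298) = -130*(-1/298) = 65/149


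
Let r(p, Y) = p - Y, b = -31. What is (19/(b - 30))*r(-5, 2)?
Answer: 133/61 ≈ 2.1803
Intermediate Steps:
(19/(b - 30))*r(-5, 2) = (19/(-31 - 30))*(-5 - 1*2) = (19/(-61))*(-5 - 2) = -1/61*19*(-7) = -19/61*(-7) = 133/61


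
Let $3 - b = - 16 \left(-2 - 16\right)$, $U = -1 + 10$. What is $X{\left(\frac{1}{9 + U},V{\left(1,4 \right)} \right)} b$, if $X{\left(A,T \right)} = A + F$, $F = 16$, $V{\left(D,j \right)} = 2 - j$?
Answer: $- \frac{27455}{6} \approx -4575.8$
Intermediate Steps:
$U = 9$
$b = -285$ ($b = 3 - - 16 \left(-2 - 16\right) = 3 - \left(-16\right) \left(-18\right) = 3 - 288 = -285$)
$X{\left(A,T \right)} = 16 + A$ ($X{\left(A,T \right)} = A + 16 = 16 + A$)
$X{\left(\frac{1}{9 + U},V{\left(1,4 \right)} \right)} b = \left(16 + \frac{1}{9 + 9}\right) \left(-285\right) = \left(16 + \frac{1}{18}\right) \left(-285\right) = \frac{289}{18} \left(-285\right) = - \frac{27455}{6}$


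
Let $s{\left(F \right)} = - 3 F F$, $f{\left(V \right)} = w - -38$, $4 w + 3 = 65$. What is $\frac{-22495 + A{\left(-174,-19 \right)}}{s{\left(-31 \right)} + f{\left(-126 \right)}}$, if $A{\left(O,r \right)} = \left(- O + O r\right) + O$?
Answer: $\frac{38378}{5659} \approx 6.7818$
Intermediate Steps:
$w = \frac{31}{2}$ ($w = - \frac{3}{4} + \frac{1}{4} \cdot 65 = - \frac{3}{4} + \frac{65}{4} = \frac{31}{2} \approx 15.5$)
$f{\left(V \right)} = \frac{107}{2}$ ($f{\left(V \right)} = \frac{31}{2} - -38 = \frac{31}{2} + 38 = \frac{107}{2}$)
$A{\left(O,r \right)} = O r$
$s{\left(F \right)} = - 3 F^{2}$
$\frac{-22495 + A{\left(-174,-19 \right)}}{s{\left(-31 \right)} + f{\left(-126 \right)}} = \frac{-22495 - -3306}{- 3 \left(-31\right)^{2} + \frac{107}{2}} = \frac{-22495 + 3306}{\left(-3\right) 961 + \frac{107}{2}} = - \frac{19189}{-2883 + \frac{107}{2}} = - \frac{19189}{- \frac{5659}{2}} = \left(-19189\right) \left(- \frac{2}{5659}\right) = \frac{38378}{5659}$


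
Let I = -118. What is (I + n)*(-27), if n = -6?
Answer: 3348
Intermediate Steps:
(I + n)*(-27) = (-118 - 6)*(-27) = -124*(-27) = 3348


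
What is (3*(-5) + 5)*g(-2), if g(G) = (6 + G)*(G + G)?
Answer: 160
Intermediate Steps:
g(G) = 2*G*(6 + G) (g(G) = (6 + G)*(2*G) = 2*G*(6 + G))
(3*(-5) + 5)*g(-2) = (3*(-5) + 5)*(2*(-2)*(6 - 2)) = (-15 + 5)*(2*(-2)*4) = -10*(-16) = 160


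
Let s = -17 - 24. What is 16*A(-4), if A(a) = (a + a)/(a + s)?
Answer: 128/45 ≈ 2.8444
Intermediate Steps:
s = -41
A(a) = 2*a/(-41 + a) (A(a) = (a + a)/(a - 41) = (2*a)/(-41 + a) = 2*a/(-41 + a))
16*A(-4) = 16*(2*(-4)/(-41 - 4)) = 16*(2*(-4)/(-45)) = 16*(2*(-4)*(-1/45)) = 16*(8/45) = 128/45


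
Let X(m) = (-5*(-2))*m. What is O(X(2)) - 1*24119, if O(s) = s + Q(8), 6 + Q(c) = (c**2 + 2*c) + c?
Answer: -24017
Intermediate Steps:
Q(c) = -6 + c**2 + 3*c (Q(c) = -6 + ((c**2 + 2*c) + c) = -6 + (c**2 + 3*c) = -6 + c**2 + 3*c)
X(m) = 10*m
O(s) = 82 + s (O(s) = s + (-6 + 8**2 + 3*8) = s + (-6 + 64 + 24) = s + 82 = 82 + s)
O(X(2)) - 1*24119 = (82 + 10*2) - 1*24119 = (82 + 20) - 24119 = 102 - 24119 = -24017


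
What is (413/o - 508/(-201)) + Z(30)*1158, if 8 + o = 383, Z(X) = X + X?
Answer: 1745776171/25125 ≈ 69484.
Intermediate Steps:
Z(X) = 2*X
o = 375 (o = -8 + 383 = 375)
(413/o - 508/(-201)) + Z(30)*1158 = (413/375 - 508/(-201)) + (2*30)*1158 = (413*(1/375) - 508*(-1/201)) + 60*1158 = (413/375 + 508/201) + 69480 = 91171/25125 + 69480 = 1745776171/25125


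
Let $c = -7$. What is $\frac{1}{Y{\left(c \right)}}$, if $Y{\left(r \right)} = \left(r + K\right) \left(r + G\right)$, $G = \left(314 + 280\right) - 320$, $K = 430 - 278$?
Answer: $\frac{1}{38715} \approx 2.583 \cdot 10^{-5}$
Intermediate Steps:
$K = 152$
$G = 274$ ($G = 594 - 320 = 274$)
$Y{\left(r \right)} = \left(152 + r\right) \left(274 + r\right)$ ($Y{\left(r \right)} = \left(r + 152\right) \left(r + 274\right) = \left(152 + r\right) \left(274 + r\right)$)
$\frac{1}{Y{\left(c \right)}} = \frac{1}{41648 + \left(-7\right)^{2} + 426 \left(-7\right)} = \frac{1}{41648 + 49 - 2982} = \frac{1}{38715}$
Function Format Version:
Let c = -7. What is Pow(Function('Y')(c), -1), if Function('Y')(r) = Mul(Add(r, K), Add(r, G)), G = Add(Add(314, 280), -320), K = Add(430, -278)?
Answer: Rational(1, 38715) ≈ 2.5830e-5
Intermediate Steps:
K = 152
G = 274 (G = Add(594, -320) = 274)
Function('Y')(r) = Mul(Add(152, r), Add(274, r)) (Function('Y')(r) = Mul(Add(r, 152), Add(r, 274)) = Mul(Add(152, r), Add(274, r)))
Pow(Function('Y')(c), -1) = Pow(Add(41648, Pow(-7, 2), Mul(426, -7)), -1) = Pow(Add(41648, 49, -2982), -1) = Pow(38715, -1) = Rational(1, 38715)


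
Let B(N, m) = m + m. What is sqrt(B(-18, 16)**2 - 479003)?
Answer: I*sqrt(477979) ≈ 691.36*I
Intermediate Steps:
B(N, m) = 2*m
sqrt(B(-18, 16)**2 - 479003) = sqrt((2*16)**2 - 479003) = sqrt(32**2 - 479003) = sqrt(1024 - 479003) = sqrt(-477979) = I*sqrt(477979)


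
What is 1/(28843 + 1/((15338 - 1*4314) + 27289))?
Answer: 38313/1105061860 ≈ 3.4670e-5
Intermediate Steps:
1/(28843 + 1/((15338 - 1*4314) + 27289)) = 1/(28843 + 1/((15338 - 4314) + 27289)) = 1/(28843 + 1/(11024 + 27289)) = 1/(28843 + 1/38313) = 1/(1105061860/38313) = 38313/1105061860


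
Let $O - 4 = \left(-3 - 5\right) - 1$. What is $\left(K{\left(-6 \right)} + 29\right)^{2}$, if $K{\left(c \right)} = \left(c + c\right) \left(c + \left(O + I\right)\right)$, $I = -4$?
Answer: $43681$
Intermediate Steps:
$O = -5$ ($O = 4 - 9 = -5$)
$K{\left(c \right)} = 2 c \left(-9 + c\right)$ ($K{\left(c \right)} = \left(c + c\right) \left(c - 9\right) = 2 c \left(c - 9\right) = 2 c \left(-9 + c\right)$)
$\left(K{\left(-6 \right)} + 29\right)^{2} = \left(2 \left(-6\right) \left(-9 - 6\right) + 29\right)^{2} = \left(2 \left(-6\right) \left(-15\right) + 29\right)^{2} = \left(180 + 29\right)^{2} = 209^{2} = 43681$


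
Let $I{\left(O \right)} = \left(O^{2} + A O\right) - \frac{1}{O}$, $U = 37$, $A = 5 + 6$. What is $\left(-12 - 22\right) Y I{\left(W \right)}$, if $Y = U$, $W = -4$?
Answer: $\frac{69819}{2} \approx 34910.0$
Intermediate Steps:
$A = 11$
$Y = 37$
$I{\left(O \right)} = O^{2} - \frac{1}{O} + 11 O$ ($I{\left(O \right)} = \left(O^{2} + 11 O\right) - \frac{1}{O} = O^{2} - \frac{1}{O} + 11 O$)
$\left(-12 - 22\right) Y I{\left(W \right)} = \left(-12 - 22\right) 37 \frac{-1 + \left(-4\right)^{2} \left(11 - 4\right)}{-4} = \left(-34\right) 37 \left(- \frac{-1 + 16 \cdot 7}{4}\right) = - 1258 \left(- \frac{-1 + 112}{4}\right) = - 1258 \left(\left(- \frac{1}{4}\right) 111\right) = \left(-1258\right) \left(- \frac{111}{4}\right) = \frac{69819}{2}$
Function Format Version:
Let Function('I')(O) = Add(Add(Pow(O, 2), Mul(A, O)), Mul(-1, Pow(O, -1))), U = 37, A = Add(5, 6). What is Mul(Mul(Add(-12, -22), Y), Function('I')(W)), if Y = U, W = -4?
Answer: Rational(69819, 2) ≈ 34910.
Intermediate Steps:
A = 11
Y = 37
Function('I')(O) = Add(Pow(O, 2), Mul(-1, Pow(O, -1)), Mul(11, O)) (Function('I')(O) = Add(Add(Pow(O, 2), Mul(11, O)), Mul(-1, Pow(O, -1))) = Add(Pow(O, 2), Mul(-1, Pow(O, -1)), Mul(11, O)))
Mul(Mul(Add(-12, -22), Y), Function('I')(W)) = Mul(Mul(Add(-12, -22), 37), Mul(Pow(-4, -1), Add(-1, Mul(Pow(-4, 2), Add(11, -4))))) = Mul(Mul(-34, 37), Mul(Rational(-1, 4), Add(-1, Mul(16, 7)))) = Mul(-1258, Mul(Rational(-1, 4), Add(-1, 112))) = Mul(-1258, Mul(Rational(-1, 4), 111)) = Mul(-1258, Rational(-111, 4)) = Rational(69819, 2)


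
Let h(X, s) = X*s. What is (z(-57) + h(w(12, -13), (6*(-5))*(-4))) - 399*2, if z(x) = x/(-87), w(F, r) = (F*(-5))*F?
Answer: -2528723/29 ≈ -87197.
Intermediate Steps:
w(F, r) = -5*F² (w(F, r) = (-5*F)*F = -5*F²)
z(x) = -x/87 (z(x) = x*(-1/87) = -x/87)
(z(-57) + h(w(12, -13), (6*(-5))*(-4))) - 399*2 = (-1/87*(-57) + (-5*12²)*((6*(-5))*(-4))) - 399*2 = (19/29 + (-5*144)*(-30*(-4))) - 798 = (19/29 - 720*120) - 798 = (19/29 - 86400) - 798 = -2505581/29 - 798 = -2528723/29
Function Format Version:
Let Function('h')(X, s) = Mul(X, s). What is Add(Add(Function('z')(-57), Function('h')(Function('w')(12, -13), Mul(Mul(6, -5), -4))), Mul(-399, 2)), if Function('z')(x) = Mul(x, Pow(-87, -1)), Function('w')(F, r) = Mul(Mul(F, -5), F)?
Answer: Rational(-2528723, 29) ≈ -87197.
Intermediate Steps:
Function('w')(F, r) = Mul(-5, Pow(F, 2)) (Function('w')(F, r) = Mul(Mul(-5, F), F) = Mul(-5, Pow(F, 2)))
Function('z')(x) = Mul(Rational(-1, 87), x) (Function('z')(x) = Mul(x, Rational(-1, 87)) = Mul(Rational(-1, 87), x))
Add(Add(Function('z')(-57), Function('h')(Function('w')(12, -13), Mul(Mul(6, -5), -4))), Mul(-399, 2)) = Add(Add(Mul(Rational(-1, 87), -57), Mul(Mul(-5, Pow(12, 2)), Mul(Mul(6, -5), -4))), Mul(-399, 2)) = Add(Add(Rational(19, 29), Mul(Mul(-5, 144), Mul(-30, -4))), -798) = Add(Add(Rational(19, 29), Mul(-720, 120)), -798) = Add(Add(Rational(19, 29), -86400), -798) = Add(Rational(-2505581, 29), -798) = Rational(-2528723, 29)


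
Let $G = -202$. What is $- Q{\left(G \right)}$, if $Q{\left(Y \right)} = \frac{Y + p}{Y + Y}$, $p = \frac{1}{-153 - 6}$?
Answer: $- \frac{32119}{64236} \approx -0.50002$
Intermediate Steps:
$p = - \frac{1}{159}$ ($p = \frac{1}{-159} = - \frac{1}{159} \approx -0.0062893$)
$Q{\left(Y \right)} = \frac{- \frac{1}{159} + Y}{2 Y}$ ($Q{\left(Y \right)} = \frac{Y - \frac{1}{159}}{Y + Y} = \frac{- \frac{1}{159} + Y}{2 Y}$)
$- Q{\left(G \right)} = - \frac{-1 + 159 \left(-202\right)}{318 \left(-202\right)} = - \frac{\left(-1\right) \left(-1 - 32118\right)}{318 \cdot 202} = - \frac{\left(-1\right) \left(-32119\right)}{318 \cdot 202} = \left(-1\right) \frac{32119}{64236} = - \frac{32119}{64236}$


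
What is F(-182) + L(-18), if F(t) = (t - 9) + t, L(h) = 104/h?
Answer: -3409/9 ≈ -378.78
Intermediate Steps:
F(t) = -9 + 2*t (F(t) = (-9 + t) + t = -9 + 2*t)
F(-182) + L(-18) = (-9 + 2*(-182)) + 104/(-18) = (-9 - 364) + 104*(-1/18) = -373 - 52/9 = -3409/9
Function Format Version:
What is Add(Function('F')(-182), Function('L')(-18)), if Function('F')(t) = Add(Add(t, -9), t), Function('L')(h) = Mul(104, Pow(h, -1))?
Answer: Rational(-3409, 9) ≈ -378.78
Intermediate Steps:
Function('F')(t) = Add(-9, Mul(2, t)) (Function('F')(t) = Add(Add(-9, t), t) = Add(-9, Mul(2, t)))
Add(Function('F')(-182), Function('L')(-18)) = Add(Add(-9, Mul(2, -182)), Mul(104, Pow(-18, -1))) = Add(Add(-9, -364), Mul(104, Rational(-1, 18))) = Add(-373, Rational(-52, 9)) = Rational(-3409, 9)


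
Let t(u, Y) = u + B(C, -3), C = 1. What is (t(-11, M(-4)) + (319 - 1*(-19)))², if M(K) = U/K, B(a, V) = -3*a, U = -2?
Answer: 104976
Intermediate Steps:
M(K) = -2/K
t(u, Y) = -3 + u (t(u, Y) = u - 3*1 = u - 3 = -3 + u)
(t(-11, M(-4)) + (319 - 1*(-19)))² = ((-3 - 11) + (319 - 1*(-19)))² = (-14 + (319 + 19))² = (-14 + 338)² = 324² = 104976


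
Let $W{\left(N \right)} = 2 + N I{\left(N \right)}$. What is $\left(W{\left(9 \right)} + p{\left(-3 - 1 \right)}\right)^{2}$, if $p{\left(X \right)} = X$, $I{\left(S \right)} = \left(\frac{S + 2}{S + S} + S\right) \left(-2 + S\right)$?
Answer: $\frac{1456849}{4} \approx 3.6421 \cdot 10^{5}$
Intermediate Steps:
$I{\left(S \right)} = \left(-2 + S\right) \left(S + \frac{2 + S}{2 S}\right)$ ($I{\left(S \right)} = \left(\frac{2 + S}{2 S} + S\right) \left(-2 + S\right) = \left(S + \frac{2 + S}{2 S}\right) \left(-2 + S\right) = \left(-2 + S\right) \left(S + \frac{2 + S}{2 S}\right)$)
$W{\left(N \right)} = 2 + N \left(N^{2} - \frac{2}{N} - \frac{3 N}{2}\right)$
$\left(W{\left(9 \right)} + p{\left(-3 - 1 \right)}\right)^{2} = \left(9^{2} \left(- \frac{3}{2} + 9\right) - 4\right)^{2} = \left(81 \cdot \frac{15}{2} - 4\right)^{2} = \left(\frac{1215}{2} - 4\right)^{2} = \left(\frac{1207}{2}\right)^{2} = \frac{1456849}{4}$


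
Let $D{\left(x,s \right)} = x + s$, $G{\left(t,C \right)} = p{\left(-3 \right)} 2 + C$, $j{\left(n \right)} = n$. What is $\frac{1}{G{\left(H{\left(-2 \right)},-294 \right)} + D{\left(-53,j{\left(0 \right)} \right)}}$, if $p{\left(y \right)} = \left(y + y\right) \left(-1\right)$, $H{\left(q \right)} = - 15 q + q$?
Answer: $- \frac{1}{335} \approx -0.0029851$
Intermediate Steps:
$H{\left(q \right)} = - 14 q$
$p{\left(y \right)} = - 2 y$ ($p{\left(y \right)} = 2 y \left(-1\right) = - 2 y$)
$G{\left(t,C \right)} = 12 + C$ ($G{\left(t,C \right)} = \left(-2\right) \left(-3\right) 2 + C = 6 \cdot 2 + C = 12 + C$)
$D{\left(x,s \right)} = s + x$
$\frac{1}{G{\left(H{\left(-2 \right)},-294 \right)} + D{\left(-53,j{\left(0 \right)} \right)}} = \frac{1}{\left(12 - 294\right) + \left(0 - 53\right)} = \frac{1}{-282 - 53} = \frac{1}{-335} = - \frac{1}{335}$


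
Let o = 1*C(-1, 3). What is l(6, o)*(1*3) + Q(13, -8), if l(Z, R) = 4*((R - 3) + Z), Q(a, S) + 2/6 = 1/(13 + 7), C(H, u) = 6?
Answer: 6463/60 ≈ 107.72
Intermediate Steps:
Q(a, S) = -17/60 (Q(a, S) = -1/3 + 1/(13 + 7) = -1/3 + 1/20 = -17/60)
o = 6 (o = 1*6 = 6)
l(Z, R) = -12 + 4*R + 4*Z (l(Z, R) = 4*((-3 + R) + Z) = 4*(-3 + R + Z) = -12 + 4*R + 4*Z)
l(6, o)*(1*3) + Q(13, -8) = (-12 + 4*6 + 4*6)*(1*3) - 17/60 = (-12 + 24 + 24)*3 - 17/60 = 36*3 - 17/60 = 108 - 17/60 = 6463/60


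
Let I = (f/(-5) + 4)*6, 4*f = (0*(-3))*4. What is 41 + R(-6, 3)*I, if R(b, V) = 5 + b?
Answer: 17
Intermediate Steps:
f = 0 (f = ((0*(-3))*4)/4 = (0*4)/4 = (1/4)*0 = 0)
I = 24 (I = (0/(-5) + 4)*6 = (0*(-1/5) + 4)*6 = (0 + 4)*6 = 4*6 = 24)
41 + R(-6, 3)*I = 41 + (5 - 6)*24 = 41 - 1*24 = 41 - 24 = 17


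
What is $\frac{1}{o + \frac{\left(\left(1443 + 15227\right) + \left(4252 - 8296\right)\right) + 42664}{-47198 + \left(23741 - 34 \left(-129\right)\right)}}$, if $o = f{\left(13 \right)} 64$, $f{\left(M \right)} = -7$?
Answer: $- \frac{6357}{2866366} \approx -0.0022178$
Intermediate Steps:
$o = -448$ ($o = \left(-7\right) 64 = -448$)
$\frac{1}{o + \frac{\left(\left(1443 + 15227\right) + \left(4252 - 8296\right)\right) + 42664}{-47198 + \left(23741 - 34 \left(-129\right)\right)}} = \frac{1}{-448 + \frac{\left(\left(1443 + 15227\right) + \left(4252 - 8296\right)\right) + 42664}{-47198 + \left(23741 - 34 \left(-129\right)\right)}} = \frac{1}{-448 + \frac{\left(16670 - 4044\right) + 42664}{-47198 + \left(23741 - -4386\right)}} = \frac{1}{-448 + \frac{12626 + 42664}{-47198 + \left(23741 + 4386\right)}} = \frac{1}{-448 + \frac{55290}{-47198 + 28127}} = \frac{1}{-448 + \frac{55290}{-19071}} = \frac{1}{-448 + 55290 \left(- \frac{1}{19071}\right)} = \frac{1}{-448 - \frac{18430}{6357}} = \frac{1}{- \frac{2866366}{6357}} = - \frac{6357}{2866366}$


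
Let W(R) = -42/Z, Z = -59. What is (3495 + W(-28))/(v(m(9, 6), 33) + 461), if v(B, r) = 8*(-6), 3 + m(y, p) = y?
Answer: 206247/24367 ≈ 8.4642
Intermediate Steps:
W(R) = 42/59 (W(R) = -42/(-59) = -42*(-1/59) = 42/59)
m(y, p) = -3 + y
v(B, r) = -48
(3495 + W(-28))/(v(m(9, 6), 33) + 461) = (3495 + 42/59)/(-48 + 461) = (206247/59)/413 = (206247/59)*(1/413) = 206247/24367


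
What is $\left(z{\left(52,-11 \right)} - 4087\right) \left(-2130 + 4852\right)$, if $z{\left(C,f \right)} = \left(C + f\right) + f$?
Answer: $-11043154$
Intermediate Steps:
$z{\left(C,f \right)} = C + 2 f$
$\left(z{\left(52,-11 \right)} - 4087\right) \left(-2130 + 4852\right) = \left(\left(52 + 2 \left(-11\right)\right) - 4087\right) \left(-2130 + 4852\right) = \left(\left(52 - 22\right) - 4087\right) 2722 = \left(30 - 4087\right) 2722 = \left(-4057\right) 2722 = -11043154$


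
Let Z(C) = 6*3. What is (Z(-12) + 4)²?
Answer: 484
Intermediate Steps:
Z(C) = 18
(Z(-12) + 4)² = (18 + 4)² = 22² = 484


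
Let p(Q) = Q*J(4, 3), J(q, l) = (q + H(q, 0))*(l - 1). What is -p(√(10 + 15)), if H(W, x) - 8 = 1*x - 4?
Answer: -80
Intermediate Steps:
H(W, x) = 4 + x (H(W, x) = 8 + (1*x - 4) = 8 + (x - 4) = 8 + (-4 + x) = 4 + x)
J(q, l) = (-1 + l)*(4 + q) (J(q, l) = (q + (4 + 0))*(l - 1) = (q + 4)*(-1 + l) = (4 + q)*(-1 + l) = (-1 + l)*(4 + q))
p(Q) = 16*Q (p(Q) = Q*(-4 - 1*4 + 4*3 + 3*4) = Q*(-4 - 4 + 12 + 12) = Q*16 = 16*Q)
-p(√(10 + 15)) = -16*√(10 + 15) = -16*√25 = -16*5 = -1*80 = -80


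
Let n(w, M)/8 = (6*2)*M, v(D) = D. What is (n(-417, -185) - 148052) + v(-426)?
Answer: -166238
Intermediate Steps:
n(w, M) = 96*M (n(w, M) = 8*((6*2)*M) = 8*(12*M) = 96*M)
(n(-417, -185) - 148052) + v(-426) = (96*(-185) - 148052) - 426 = (-17760 - 148052) - 426 = -165812 - 426 = -166238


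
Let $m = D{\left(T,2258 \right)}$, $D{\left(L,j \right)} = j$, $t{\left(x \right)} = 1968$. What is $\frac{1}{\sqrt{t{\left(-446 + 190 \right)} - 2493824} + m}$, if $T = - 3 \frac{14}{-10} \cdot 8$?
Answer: $\frac{1129}{3795210} - \frac{i \sqrt{155741}}{1897605} \approx 0.00029748 - 0.00020797 i$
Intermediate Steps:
$T = \frac{168}{5}$ ($T = - 3 \cdot 14 \left(- \frac{1}{10}\right) 8 = \left(-3\right) \left(- \frac{7}{5}\right) 8 = \frac{21}{5} \cdot 8 = \frac{168}{5} \approx 33.6$)
$m = 2258$
$\frac{1}{\sqrt{t{\left(-446 + 190 \right)} - 2493824} + m} = \frac{1}{\sqrt{1968 - 2493824} + 2258} = \frac{1}{\sqrt{-2491856} + 2258} = \frac{1}{4 i \sqrt{155741} + 2258} = \frac{1}{2258 + 4 i \sqrt{155741}}$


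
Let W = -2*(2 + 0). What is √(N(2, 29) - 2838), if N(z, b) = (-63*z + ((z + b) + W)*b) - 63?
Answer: 2*I*√561 ≈ 47.371*I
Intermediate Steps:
W = -4 (W = -2*2 = -4)
N(z, b) = -63 - 63*z + b*(-4 + b + z) (N(z, b) = (-63*z + ((z + b) - 4)*b) - 63 = (-63*z + ((b + z) - 4)*b) - 63 = (-63*z + (-4 + b + z)*b) - 63 = (-63*z + b*(-4 + b + z)) - 63 = -63 - 63*z + b*(-4 + b + z))
√(N(2, 29) - 2838) = √((-63 + 29² - 63*2 - 4*29 + 29*2) - 2838) = √((-63 + 841 - 126 - 116 + 58) - 2838) = √(594 - 2838) = √(-2244) = 2*I*√561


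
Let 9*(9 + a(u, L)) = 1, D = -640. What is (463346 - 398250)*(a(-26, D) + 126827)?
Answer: 74298165848/9 ≈ 8.2553e+9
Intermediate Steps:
a(u, L) = -80/9 (a(u, L) = -9 + (⅑)*1 = -9 + ⅑ = -80/9)
(463346 - 398250)*(a(-26, D) + 126827) = (463346 - 398250)*(-80/9 + 126827) = 65096*(1141363/9) = 74298165848/9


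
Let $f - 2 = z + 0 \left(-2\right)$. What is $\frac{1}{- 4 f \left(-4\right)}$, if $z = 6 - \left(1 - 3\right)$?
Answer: $\frac{1}{160} \approx 0.00625$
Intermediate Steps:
$z = 8$ ($z = 6 - -2 = 6 + 2 = 8$)
$f = 10$ ($f = 2 + \left(8 + 0 \left(-2\right)\right) = 2 + \left(8 + 0\right) = 2 + 8 = 10$)
$\frac{1}{- 4 f \left(-4\right)} = \frac{1}{\left(-4\right) 10 \left(-4\right)} = \frac{1}{\left(-40\right) \left(-4\right)} = \frac{1}{160}$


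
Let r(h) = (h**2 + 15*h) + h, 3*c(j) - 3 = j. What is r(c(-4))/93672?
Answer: -47/843048 ≈ -5.5750e-5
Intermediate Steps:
c(j) = 1 + j/3
r(h) = h**2 + 16*h
r(c(-4))/93672 = ((1 + (1/3)*(-4))*(16 + (1 + (1/3)*(-4))))/93672 = ((1 - 4/3)*(16 + (1 - 4/3)))*(1/93672) = -(16 - 1/3)/3*(1/93672) = -1/3*47/3*(1/93672) = -47/9*1/93672 = -47/843048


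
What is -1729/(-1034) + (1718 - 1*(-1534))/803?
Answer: 431905/75482 ≈ 5.7220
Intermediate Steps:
-1729/(-1034) + (1718 - 1*(-1534))/803 = -1729*(-1/1034) + (1718 + 1534)*(1/803) = 1729/1034 + 3252*(1/803) = 1729/1034 + 3252/803 = 431905/75482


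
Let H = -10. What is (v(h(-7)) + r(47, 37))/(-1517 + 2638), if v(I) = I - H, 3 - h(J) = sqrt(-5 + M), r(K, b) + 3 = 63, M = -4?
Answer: 73/1121 - 3*I/1121 ≈ 0.06512 - 0.0026762*I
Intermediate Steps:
r(K, b) = 60 (r(K, b) = -3 + 63 = 60)
h(J) = 3 - 3*I (h(J) = 3 - sqrt(-5 - 4) = 3 - sqrt(-9) = 3 - 3*I)
v(I) = 10 + I (v(I) = I - 1*(-10) = I + 10 = 10 + I)
(v(h(-7)) + r(47, 37))/(-1517 + 2638) = ((10 + (3 - 3*I)) + 60)/(-1517 + 2638) = ((13 - 3*I) + 60)/1121 = (73 - 3*I)*(1/1121) = 73/1121 - 3*I/1121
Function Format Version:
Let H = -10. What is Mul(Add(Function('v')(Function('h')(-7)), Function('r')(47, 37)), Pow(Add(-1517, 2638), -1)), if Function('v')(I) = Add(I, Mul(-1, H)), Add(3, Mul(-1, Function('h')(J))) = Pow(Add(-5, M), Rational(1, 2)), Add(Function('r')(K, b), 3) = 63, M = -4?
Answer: Add(Rational(73, 1121), Mul(Rational(-3, 1121), I)) ≈ Add(0.065120, Mul(-0.0026762, I))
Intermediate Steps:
Function('r')(K, b) = 60 (Function('r')(K, b) = Add(-3, 63) = 60)
Function('h')(J) = Add(3, Mul(-3, I)) (Function('h')(J) = Add(3, Mul(-1, Pow(Add(-5, -4), Rational(1, 2)))) = Add(3, Mul(-1, Pow(-9, Rational(1, 2)))) = Add(3, Mul(-1, Mul(3, I))) = Add(3, Mul(-3, I)))
Function('v')(I) = Add(10, I) (Function('v')(I) = Add(I, Mul(-1, -10)) = Add(I, 10) = Add(10, I))
Mul(Add(Function('v')(Function('h')(-7)), Function('r')(47, 37)), Pow(Add(-1517, 2638), -1)) = Mul(Add(Add(10, Add(3, Mul(-3, I))), 60), Pow(Add(-1517, 2638), -1)) = Mul(Add(Add(13, Mul(-3, I)), 60), Pow(1121, -1)) = Mul(Add(73, Mul(-3, I)), Rational(1, 1121)) = Add(Rational(73, 1121), Mul(Rational(-3, 1121), I))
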